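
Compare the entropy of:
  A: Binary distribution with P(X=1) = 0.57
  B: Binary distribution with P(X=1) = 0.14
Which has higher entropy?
A

For binary distributions, entropy is maximized at p=0.5 and decreases as p moves toward 0 or 1.

H(A) = H(0.57) = 0.9858 bits
H(B) = H(0.14) = 0.5842 bits

Distribution A (p=0.57) is closer to uniform (p=0.5), so it has higher entropy.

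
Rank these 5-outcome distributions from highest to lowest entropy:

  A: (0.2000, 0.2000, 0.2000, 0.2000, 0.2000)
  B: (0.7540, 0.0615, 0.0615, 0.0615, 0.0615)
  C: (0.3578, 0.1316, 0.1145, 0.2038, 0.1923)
A > C > B

Key insight: Entropy is maximized by uniform distributions and minimized by concentrated distributions.

- Uniform distributions have maximum entropy log₂(5) = 2.3219 bits
- The more "peaked" or concentrated a distribution, the lower its entropy

Entropies:
  H(A) = 2.3219 bits
  H(B) = 1.2969 bits
  H(C) = 2.1986 bits

Ranking: A > C > B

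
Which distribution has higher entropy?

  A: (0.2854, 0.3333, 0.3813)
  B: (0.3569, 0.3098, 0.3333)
B

Both distributions are close to uniform, making this a harder comparison.

H(A) = 1.5750 bits
H(B) = 1.5826 bits

The distribution closer to uniform has higher entropy.
Answer: B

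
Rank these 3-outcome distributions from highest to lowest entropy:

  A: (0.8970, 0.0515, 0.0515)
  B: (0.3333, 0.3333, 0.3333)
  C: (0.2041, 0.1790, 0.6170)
B > C > A

Key insight: Entropy is maximized by uniform distributions and minimized by concentrated distributions.

- Uniform distributions have maximum entropy log₂(3) = 1.5850 bits
- The more "peaked" or concentrated a distribution, the lower its entropy

Entropies:
  H(A) = 0.5814 bits
  H(B) = 1.5850 bits
  H(C) = 1.3420 bits

Ranking: B > C > A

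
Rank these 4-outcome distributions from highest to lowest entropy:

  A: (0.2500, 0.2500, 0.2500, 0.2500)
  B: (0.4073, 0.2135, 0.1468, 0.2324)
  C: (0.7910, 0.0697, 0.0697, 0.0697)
A > B > C

Key insight: Entropy is maximized by uniform distributions and minimized by concentrated distributions.

- Uniform distributions have maximum entropy log₂(4) = 2.0000 bits
- The more "peaked" or concentrated a distribution, the lower its entropy

Entropies:
  H(A) = 2.0000 bits
  H(B) = 1.8990 bits
  H(C) = 1.0708 bits

Ranking: A > B > C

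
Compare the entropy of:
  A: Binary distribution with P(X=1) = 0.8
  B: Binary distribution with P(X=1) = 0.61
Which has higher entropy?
B

For binary distributions, entropy is maximized at p=0.5 and decreases as p moves toward 0 or 1.

H(A) = H(0.8) = 0.7219 bits
H(B) = H(0.61) = 0.9648 bits

Distribution B (p=0.61) is closer to uniform (p=0.5), so it has higher entropy.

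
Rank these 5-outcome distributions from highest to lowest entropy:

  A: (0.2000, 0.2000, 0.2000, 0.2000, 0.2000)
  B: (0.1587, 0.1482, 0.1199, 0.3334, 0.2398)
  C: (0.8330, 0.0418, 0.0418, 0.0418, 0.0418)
A > B > C

Key insight: Entropy is maximized by uniform distributions and minimized by concentrated distributions.

- Uniform distributions have maximum entropy log₂(5) = 2.3219 bits
- The more "peaked" or concentrated a distribution, the lower its entropy

Entropies:
  H(A) = 2.3219 bits
  H(B) = 2.2189 bits
  H(C) = 0.9848 bits

Ranking: A > B > C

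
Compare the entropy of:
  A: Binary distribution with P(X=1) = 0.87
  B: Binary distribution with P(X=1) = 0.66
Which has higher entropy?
B

For binary distributions, entropy is maximized at p=0.5 and decreases as p moves toward 0 or 1.

H(A) = H(0.87) = 0.5574 bits
H(B) = H(0.66) = 0.9248 bits

Distribution B (p=0.66) is closer to uniform (p=0.5), so it has higher entropy.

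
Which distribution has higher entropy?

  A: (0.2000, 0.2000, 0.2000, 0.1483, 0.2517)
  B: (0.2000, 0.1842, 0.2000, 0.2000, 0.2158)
B

Both distributions are close to uniform, making this a harder comparison.

H(A) = 2.3024 bits
H(B) = 2.3201 bits

The distribution closer to uniform has higher entropy.
Answer: B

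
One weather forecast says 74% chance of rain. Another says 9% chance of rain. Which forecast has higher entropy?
74% forecast

Treat each forecast as a Bernoulli distribution. Binary entropy is maximized at p=0.5 and falls off symmetrically toward 0 or 1. The 74% forecast is closer to 50%, so it is more uncertain. H(74%) ≈ 0.827 bits, H(9%) ≈ 0.436 bits.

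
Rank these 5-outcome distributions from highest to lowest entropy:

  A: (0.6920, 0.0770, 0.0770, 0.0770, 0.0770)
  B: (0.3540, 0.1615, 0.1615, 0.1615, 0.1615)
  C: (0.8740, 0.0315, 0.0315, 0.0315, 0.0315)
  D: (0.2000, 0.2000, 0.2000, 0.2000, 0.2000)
D > B > A > C

Key insight: Entropy is maximized by uniform distributions and minimized by concentrated distributions.

Entropies:
  H(A) = 1.5069 bits
  H(B) = 2.2296 bits
  H(C) = 0.7984 bits
  H(D) = 2.3219 bits

Ranking: D > B > A > C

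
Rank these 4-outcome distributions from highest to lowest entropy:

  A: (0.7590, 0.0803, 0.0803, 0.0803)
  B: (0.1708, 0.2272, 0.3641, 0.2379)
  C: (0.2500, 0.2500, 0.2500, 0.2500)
C > B > A

Key insight: Entropy is maximized by uniform distributions and minimized by concentrated distributions.

- Uniform distributions have maximum entropy log₂(4) = 2.0000 bits
- The more "peaked" or concentrated a distribution, the lower its entropy

Entropies:
  H(A) = 1.1787 bits
  H(B) = 1.9447 bits
  H(C) = 2.0000 bits

Ranking: C > B > A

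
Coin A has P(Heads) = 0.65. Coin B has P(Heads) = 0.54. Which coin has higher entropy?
B

For binary distributions, entropy is maximized at p=0.5 and decreases as p moves toward 0 or 1.

H(A) = H(0.65) = 0.9341 bits
H(B) = H(0.54) = 0.9954 bits

Distribution B (p=0.54) is closer to uniform (p=0.5), so it has higher entropy.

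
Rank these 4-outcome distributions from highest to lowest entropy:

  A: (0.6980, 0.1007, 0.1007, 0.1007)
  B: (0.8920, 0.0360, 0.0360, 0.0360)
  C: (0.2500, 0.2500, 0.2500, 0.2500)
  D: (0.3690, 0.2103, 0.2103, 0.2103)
C > D > A > B

Key insight: Entropy is maximized by uniform distributions and minimized by concentrated distributions.

Entropies:
  H(A) = 1.3624 bits
  H(B) = 0.6650 bits
  H(C) = 2.0000 bits
  H(D) = 1.9500 bits

Ranking: C > D > A > B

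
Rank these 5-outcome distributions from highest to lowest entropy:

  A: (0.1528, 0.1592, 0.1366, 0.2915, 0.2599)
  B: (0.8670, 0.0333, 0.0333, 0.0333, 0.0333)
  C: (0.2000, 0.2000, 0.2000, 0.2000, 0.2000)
C > A > B

Key insight: Entropy is maximized by uniform distributions and minimized by concentrated distributions.

- Uniform distributions have maximum entropy log₂(5) = 2.3219 bits
- The more "peaked" or concentrated a distribution, the lower its entropy

Entropies:
  H(A) = 2.2521 bits
  H(B) = 0.8316 bits
  H(C) = 2.3219 bits

Ranking: C > A > B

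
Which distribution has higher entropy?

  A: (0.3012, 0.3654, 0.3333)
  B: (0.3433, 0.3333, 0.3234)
B

Both distributions are close to uniform, making this a harder comparison.

H(A) = 1.5805 bits
H(B) = 1.5845 bits

The distribution closer to uniform has higher entropy.
Answer: B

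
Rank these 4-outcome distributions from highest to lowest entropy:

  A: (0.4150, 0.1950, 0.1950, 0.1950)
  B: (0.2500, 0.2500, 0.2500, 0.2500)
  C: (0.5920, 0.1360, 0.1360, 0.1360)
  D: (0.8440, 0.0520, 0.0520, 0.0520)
B > A > C > D

Key insight: Entropy is maximized by uniform distributions and minimized by concentrated distributions.

Entropies:
  H(A) = 1.9063 bits
  H(B) = 2.0000 bits
  H(C) = 1.6221 bits
  H(D) = 0.8719 bits

Ranking: B > A > C > D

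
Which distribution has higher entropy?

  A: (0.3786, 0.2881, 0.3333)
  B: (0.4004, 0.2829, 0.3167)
A

Both distributions are close to uniform, making this a harder comparison.

H(A) = 1.5761 bits
H(B) = 1.5694 bits

The distribution closer to uniform has higher entropy.
Answer: A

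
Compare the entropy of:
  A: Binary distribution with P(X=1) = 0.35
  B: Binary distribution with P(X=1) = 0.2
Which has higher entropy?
A

For binary distributions, entropy is maximized at p=0.5 and decreases as p moves toward 0 or 1.

H(A) = H(0.35) = 0.9341 bits
H(B) = H(0.2) = 0.7219 bits

Distribution A (p=0.35) is closer to uniform (p=0.5), so it has higher entropy.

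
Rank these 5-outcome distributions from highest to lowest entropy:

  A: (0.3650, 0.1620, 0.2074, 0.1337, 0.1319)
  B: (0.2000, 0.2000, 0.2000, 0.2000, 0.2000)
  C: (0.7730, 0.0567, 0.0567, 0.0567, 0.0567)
B > A > C

Key insight: Entropy is maximized by uniform distributions and minimized by concentrated distributions.

- Uniform distributions have maximum entropy log₂(5) = 2.3219 bits
- The more "peaked" or concentrated a distribution, the lower its entropy

Entropies:
  H(A) = 2.2004 bits
  H(B) = 2.3219 bits
  H(C) = 1.2267 bits

Ranking: B > A > C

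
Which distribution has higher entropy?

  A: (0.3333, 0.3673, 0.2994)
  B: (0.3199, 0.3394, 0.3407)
B

Both distributions are close to uniform, making this a harder comparison.

H(A) = 1.5800 bits
H(B) = 1.5844 bits

The distribution closer to uniform has higher entropy.
Answer: B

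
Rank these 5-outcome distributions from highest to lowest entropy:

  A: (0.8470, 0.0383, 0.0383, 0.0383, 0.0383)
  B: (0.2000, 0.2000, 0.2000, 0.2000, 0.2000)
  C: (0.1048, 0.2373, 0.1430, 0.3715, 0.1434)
B > C > A

Key insight: Entropy is maximized by uniform distributions and minimized by concentrated distributions.

- Uniform distributions have maximum entropy log₂(5) = 2.3219 bits
- The more "peaked" or concentrated a distribution, the lower its entropy

Entropies:
  H(A) = 0.9233 bits
  H(B) = 2.3219 bits
  H(C) = 2.1673 bits

Ranking: B > C > A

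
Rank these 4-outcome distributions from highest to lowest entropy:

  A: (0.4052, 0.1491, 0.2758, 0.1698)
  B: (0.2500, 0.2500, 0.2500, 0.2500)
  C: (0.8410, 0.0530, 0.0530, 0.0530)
B > A > C

Key insight: Entropy is maximized by uniform distributions and minimized by concentrated distributions.

- Uniform distributions have maximum entropy log₂(4) = 2.0000 bits
- The more "peaked" or concentrated a distribution, the lower its entropy

Entropies:
  H(A) = 1.8845 bits
  H(B) = 2.0000 bits
  H(C) = 0.8839 bits

Ranking: B > A > C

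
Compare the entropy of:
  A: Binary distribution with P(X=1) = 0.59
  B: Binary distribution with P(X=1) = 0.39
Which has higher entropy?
A

For binary distributions, entropy is maximized at p=0.5 and decreases as p moves toward 0 or 1.

H(A) = H(0.59) = 0.9765 bits
H(B) = H(0.39) = 0.9648 bits

Distribution A (p=0.59) is closer to uniform (p=0.5), so it has higher entropy.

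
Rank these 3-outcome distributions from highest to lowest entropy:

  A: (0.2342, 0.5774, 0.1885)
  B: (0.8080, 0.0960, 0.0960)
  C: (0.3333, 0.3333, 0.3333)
C > A > B

Key insight: Entropy is maximized by uniform distributions and minimized by concentrated distributions.

- Uniform distributions have maximum entropy log₂(3) = 1.5850 bits
- The more "peaked" or concentrated a distribution, the lower its entropy

Entropies:
  H(A) = 1.4017 bits
  H(B) = 0.8976 bits
  H(C) = 1.5850 bits

Ranking: C > A > B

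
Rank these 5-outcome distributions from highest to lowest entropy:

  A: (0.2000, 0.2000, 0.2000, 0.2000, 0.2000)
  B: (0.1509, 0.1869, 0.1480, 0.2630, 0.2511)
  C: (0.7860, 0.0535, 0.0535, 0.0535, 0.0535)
A > B > C

Key insight: Entropy is maximized by uniform distributions and minimized by concentrated distributions.

- Uniform distributions have maximum entropy log₂(5) = 2.3219 bits
- The more "peaked" or concentrated a distribution, the lower its entropy

Entropies:
  H(A) = 2.3219 bits
  H(B) = 2.2794 bits
  H(C) = 1.1771 bits

Ranking: A > B > C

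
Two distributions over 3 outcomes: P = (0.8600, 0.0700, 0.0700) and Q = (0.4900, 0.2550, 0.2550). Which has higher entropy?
Q

P is highly concentrated on one outcome (86%), making it nearly deterministic. Q spreads its mass more evenly (max 49%). The more spread-out distribution has higher entropy: H(P) ≈ 0.724 bits, H(Q) ≈ 1.510 bits.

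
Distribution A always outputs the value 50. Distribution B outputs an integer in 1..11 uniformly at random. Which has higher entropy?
B

A is deterministic, so H(A) = 0. B is uniform over 11 outcomes, so H(B) = log₂(11) = 3.459 bits. Any distribution with genuine randomness has higher entropy than a deterministic one.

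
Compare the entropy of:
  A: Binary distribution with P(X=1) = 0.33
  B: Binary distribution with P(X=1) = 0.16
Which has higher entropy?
A

For binary distributions, entropy is maximized at p=0.5 and decreases as p moves toward 0 or 1.

H(A) = H(0.33) = 0.9149 bits
H(B) = H(0.16) = 0.6343 bits

Distribution A (p=0.33) is closer to uniform (p=0.5), so it has higher entropy.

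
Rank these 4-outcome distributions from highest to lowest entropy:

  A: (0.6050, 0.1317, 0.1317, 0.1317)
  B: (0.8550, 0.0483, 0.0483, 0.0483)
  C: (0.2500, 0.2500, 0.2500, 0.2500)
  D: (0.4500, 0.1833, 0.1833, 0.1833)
C > D > A > B

Key insight: Entropy is maximized by uniform distributions and minimized by concentrated distributions.

Entropies:
  H(A) = 1.5940 bits
  H(B) = 0.8270 bits
  H(C) = 2.0000 bits
  H(D) = 1.8645 bits

Ranking: C > D > A > B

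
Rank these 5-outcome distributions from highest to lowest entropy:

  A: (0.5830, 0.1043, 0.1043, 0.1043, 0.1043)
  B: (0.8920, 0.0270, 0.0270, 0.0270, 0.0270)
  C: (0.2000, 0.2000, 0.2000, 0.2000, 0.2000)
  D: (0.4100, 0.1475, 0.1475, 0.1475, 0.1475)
C > D > A > B

Key insight: Entropy is maximized by uniform distributions and minimized by concentrated distributions.

Entropies:
  H(A) = 1.8140 bits
  H(B) = 0.7099 bits
  H(C) = 2.3219 bits
  H(D) = 2.1565 bits

Ranking: C > D > A > B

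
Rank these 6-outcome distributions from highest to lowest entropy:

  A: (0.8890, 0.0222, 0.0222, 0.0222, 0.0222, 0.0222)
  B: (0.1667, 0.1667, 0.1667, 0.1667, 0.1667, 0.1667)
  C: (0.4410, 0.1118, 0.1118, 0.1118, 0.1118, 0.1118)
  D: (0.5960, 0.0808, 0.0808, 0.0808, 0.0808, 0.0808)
B > C > D > A

Key insight: Entropy is maximized by uniform distributions and minimized by concentrated distributions.

Entropies:
  H(A) = 0.7607 bits
  H(B) = 2.5850 bits
  H(C) = 2.2879 bits
  H(D) = 1.9113 bits

Ranking: B > C > D > A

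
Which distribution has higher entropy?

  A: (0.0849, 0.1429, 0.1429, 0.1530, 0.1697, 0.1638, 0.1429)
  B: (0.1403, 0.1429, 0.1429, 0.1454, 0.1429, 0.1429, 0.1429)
B

Both distributions are close to uniform, making this a harder comparison.

H(A) = 2.7814 bits
H(B) = 2.8073 bits

The distribution closer to uniform has higher entropy.
Answer: B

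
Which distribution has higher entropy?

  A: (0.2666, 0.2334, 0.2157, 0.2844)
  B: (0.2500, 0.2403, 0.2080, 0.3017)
A

Both distributions are close to uniform, making this a harder comparison.

H(A) = 1.9916 bits
H(B) = 1.9871 bits

The distribution closer to uniform has higher entropy.
Answer: A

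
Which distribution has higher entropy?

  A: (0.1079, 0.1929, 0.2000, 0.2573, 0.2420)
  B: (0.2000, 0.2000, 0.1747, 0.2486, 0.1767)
B

Both distributions are close to uniform, making this a harder comparison.

H(A) = 2.2681 bits
H(B) = 2.3096 bits

The distribution closer to uniform has higher entropy.
Answer: B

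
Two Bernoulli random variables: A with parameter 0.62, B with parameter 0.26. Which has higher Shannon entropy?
A

For binary distributions, entropy is maximized at p=0.5 and decreases as p moves toward 0 or 1.

H(A) = H(0.62) = 0.9580 bits
H(B) = H(0.26) = 0.8267 bits

Distribution A (p=0.62) is closer to uniform (p=0.5), so it has higher entropy.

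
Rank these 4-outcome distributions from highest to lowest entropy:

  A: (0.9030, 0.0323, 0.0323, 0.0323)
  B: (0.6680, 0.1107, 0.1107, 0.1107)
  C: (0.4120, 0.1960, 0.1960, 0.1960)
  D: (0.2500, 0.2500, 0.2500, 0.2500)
D > C > B > A

Key insight: Entropy is maximized by uniform distributions and minimized by concentrated distributions.

Entropies:
  H(A) = 0.6132 bits
  H(B) = 1.4432 bits
  H(C) = 1.9095 bits
  H(D) = 2.0000 bits

Ranking: D > C > B > A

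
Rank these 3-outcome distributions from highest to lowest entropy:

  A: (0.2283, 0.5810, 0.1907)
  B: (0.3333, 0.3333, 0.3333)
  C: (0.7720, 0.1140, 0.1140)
B > A > C

Key insight: Entropy is maximized by uniform distributions and minimized by concentrated distributions.

- Uniform distributions have maximum entropy log₂(3) = 1.5850 bits
- The more "peaked" or concentrated a distribution, the lower its entropy

Entropies:
  H(A) = 1.3976 bits
  H(B) = 1.5850 bits
  H(C) = 1.0025 bits

Ranking: B > A > C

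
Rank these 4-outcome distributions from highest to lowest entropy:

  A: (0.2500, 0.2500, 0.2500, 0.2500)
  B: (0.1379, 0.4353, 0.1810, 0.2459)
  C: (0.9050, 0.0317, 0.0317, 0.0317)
A > B > C

Key insight: Entropy is maximized by uniform distributions and minimized by concentrated distributions.

- Uniform distributions have maximum entropy log₂(4) = 2.0000 bits
- The more "peaked" or concentrated a distribution, the lower its entropy

Entropies:
  H(A) = 2.0000 bits
  H(B) = 1.8604 bits
  H(C) = 0.6035 bits

Ranking: A > B > C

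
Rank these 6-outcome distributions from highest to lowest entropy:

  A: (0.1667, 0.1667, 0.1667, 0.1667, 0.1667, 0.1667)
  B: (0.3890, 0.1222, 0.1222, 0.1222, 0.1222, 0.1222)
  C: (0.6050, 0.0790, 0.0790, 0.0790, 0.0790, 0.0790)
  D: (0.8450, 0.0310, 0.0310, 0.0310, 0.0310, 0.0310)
A > B > C > D

Key insight: Entropy is maximized by uniform distributions and minimized by concentrated distributions.

Entropies:
  H(A) = 2.5850 bits
  H(B) = 2.3828 bits
  H(C) = 1.8851 bits
  H(D) = 0.9821 bits

Ranking: A > B > C > D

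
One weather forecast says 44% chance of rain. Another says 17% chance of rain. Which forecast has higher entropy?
44% forecast

Treat each forecast as a Bernoulli distribution. Binary entropy is maximized at p=0.5 and falls off symmetrically toward 0 or 1. The 44% forecast is closer to 50%, so it is more uncertain. H(44%) ≈ 0.990 bits, H(17%) ≈ 0.658 bits.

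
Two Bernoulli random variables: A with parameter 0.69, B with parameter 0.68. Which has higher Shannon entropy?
B

For binary distributions, entropy is maximized at p=0.5 and decreases as p moves toward 0 or 1.

H(A) = H(0.69) = 0.8932 bits
H(B) = H(0.68) = 0.9044 bits

Distribution B (p=0.68) is closer to uniform (p=0.5), so it has higher entropy.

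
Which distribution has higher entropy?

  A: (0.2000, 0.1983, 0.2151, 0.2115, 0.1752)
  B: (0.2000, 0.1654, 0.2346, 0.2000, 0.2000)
A

Both distributions are close to uniform, making this a harder comparison.

H(A) = 2.3183 bits
H(B) = 2.3132 bits

The distribution closer to uniform has higher entropy.
Answer: A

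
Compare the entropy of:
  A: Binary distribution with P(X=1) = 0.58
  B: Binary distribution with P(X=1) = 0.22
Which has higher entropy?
A

For binary distributions, entropy is maximized at p=0.5 and decreases as p moves toward 0 or 1.

H(A) = H(0.58) = 0.9815 bits
H(B) = H(0.22) = 0.7602 bits

Distribution A (p=0.58) is closer to uniform (p=0.5), so it has higher entropy.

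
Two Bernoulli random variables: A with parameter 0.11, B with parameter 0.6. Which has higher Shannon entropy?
B

For binary distributions, entropy is maximized at p=0.5 and decreases as p moves toward 0 or 1.

H(A) = H(0.11) = 0.4999 bits
H(B) = H(0.6) = 0.9710 bits

Distribution B (p=0.6) is closer to uniform (p=0.5), so it has higher entropy.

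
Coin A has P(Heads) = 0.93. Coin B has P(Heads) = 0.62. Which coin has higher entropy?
B

For binary distributions, entropy is maximized at p=0.5 and decreases as p moves toward 0 or 1.

H(A) = H(0.93) = 0.3659 bits
H(B) = H(0.62) = 0.9580 bits

Distribution B (p=0.62) is closer to uniform (p=0.5), so it has higher entropy.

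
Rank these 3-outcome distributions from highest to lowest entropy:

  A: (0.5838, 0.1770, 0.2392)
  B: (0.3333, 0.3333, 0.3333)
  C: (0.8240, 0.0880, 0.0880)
B > A > C

Key insight: Entropy is maximized by uniform distributions and minimized by concentrated distributions.

- Uniform distributions have maximum entropy log₂(3) = 1.5850 bits
- The more "peaked" or concentrated a distribution, the lower its entropy

Entropies:
  H(A) = 1.3892 bits
  H(B) = 1.5850 bits
  H(C) = 0.8472 bits

Ranking: B > A > C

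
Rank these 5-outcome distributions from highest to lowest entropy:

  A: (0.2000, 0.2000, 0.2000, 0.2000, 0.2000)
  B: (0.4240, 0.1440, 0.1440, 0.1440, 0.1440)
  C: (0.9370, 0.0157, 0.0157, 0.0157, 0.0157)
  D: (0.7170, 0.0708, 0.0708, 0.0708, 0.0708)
A > B > D > C

Key insight: Entropy is maximized by uniform distributions and minimized by concentrated distributions.

Entropies:
  H(A) = 2.3219 bits
  H(B) = 2.1353 bits
  H(C) = 0.4652 bits
  H(D) = 1.4255 bits

Ranking: A > B > D > C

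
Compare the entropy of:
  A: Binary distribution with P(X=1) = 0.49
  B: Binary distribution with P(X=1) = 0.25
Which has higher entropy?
A

For binary distributions, entropy is maximized at p=0.5 and decreases as p moves toward 0 or 1.

H(A) = H(0.49) = 0.9997 bits
H(B) = H(0.25) = 0.8113 bits

Distribution A (p=0.49) is closer to uniform (p=0.5), so it has higher entropy.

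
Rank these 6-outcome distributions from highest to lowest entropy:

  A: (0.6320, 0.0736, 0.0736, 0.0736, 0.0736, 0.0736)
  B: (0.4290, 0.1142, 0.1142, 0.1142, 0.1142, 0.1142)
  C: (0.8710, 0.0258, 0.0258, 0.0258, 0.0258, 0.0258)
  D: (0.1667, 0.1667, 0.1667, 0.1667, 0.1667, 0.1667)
D > B > A > C

Key insight: Entropy is maximized by uniform distributions and minimized by concentrated distributions.

Entropies:
  H(A) = 1.8036 bits
  H(B) = 2.3112 bits
  H(C) = 0.8542 bits
  H(D) = 2.5850 bits

Ranking: D > B > A > C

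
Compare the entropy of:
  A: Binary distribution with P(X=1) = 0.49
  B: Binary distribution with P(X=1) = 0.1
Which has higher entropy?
A

For binary distributions, entropy is maximized at p=0.5 and decreases as p moves toward 0 or 1.

H(A) = H(0.49) = 0.9997 bits
H(B) = H(0.1) = 0.4690 bits

Distribution A (p=0.49) is closer to uniform (p=0.5), so it has higher entropy.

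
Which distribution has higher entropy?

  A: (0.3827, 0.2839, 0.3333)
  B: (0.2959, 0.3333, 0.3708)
B

Both distributions are close to uniform, making this a harder comparison.

H(A) = 1.5744 bits
H(B) = 1.5789 bits

The distribution closer to uniform has higher entropy.
Answer: B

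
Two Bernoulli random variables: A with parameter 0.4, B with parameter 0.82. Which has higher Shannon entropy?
A

For binary distributions, entropy is maximized at p=0.5 and decreases as p moves toward 0 or 1.

H(A) = H(0.4) = 0.9710 bits
H(B) = H(0.82) = 0.6801 bits

Distribution A (p=0.4) is closer to uniform (p=0.5), so it has higher entropy.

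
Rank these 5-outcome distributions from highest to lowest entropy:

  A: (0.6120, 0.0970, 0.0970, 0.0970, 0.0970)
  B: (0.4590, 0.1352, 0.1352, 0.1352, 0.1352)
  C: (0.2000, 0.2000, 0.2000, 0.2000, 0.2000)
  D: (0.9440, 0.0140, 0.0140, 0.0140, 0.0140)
C > B > A > D

Key insight: Entropy is maximized by uniform distributions and minimized by concentrated distributions.

Entropies:
  H(A) = 1.7395 bits
  H(B) = 2.0771 bits
  H(C) = 2.3219 bits
  H(D) = 0.4234 bits

Ranking: C > B > A > D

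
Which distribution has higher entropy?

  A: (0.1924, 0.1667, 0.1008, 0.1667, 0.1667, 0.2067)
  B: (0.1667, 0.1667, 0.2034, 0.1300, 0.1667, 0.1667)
B

Both distributions are close to uniform, making this a harder comparison.

H(A) = 2.5539 bits
H(B) = 2.5732 bits

The distribution closer to uniform has higher entropy.
Answer: B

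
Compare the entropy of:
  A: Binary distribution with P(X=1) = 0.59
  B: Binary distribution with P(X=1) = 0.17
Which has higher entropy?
A

For binary distributions, entropy is maximized at p=0.5 and decreases as p moves toward 0 or 1.

H(A) = H(0.59) = 0.9765 bits
H(B) = H(0.17) = 0.6577 bits

Distribution A (p=0.59) is closer to uniform (p=0.5), so it has higher entropy.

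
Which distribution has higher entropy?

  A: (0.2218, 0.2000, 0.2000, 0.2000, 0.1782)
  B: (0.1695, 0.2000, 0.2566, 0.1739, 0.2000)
A

Both distributions are close to uniform, making this a harder comparison.

H(A) = 2.3185 bits
H(B) = 2.3052 bits

The distribution closer to uniform has higher entropy.
Answer: A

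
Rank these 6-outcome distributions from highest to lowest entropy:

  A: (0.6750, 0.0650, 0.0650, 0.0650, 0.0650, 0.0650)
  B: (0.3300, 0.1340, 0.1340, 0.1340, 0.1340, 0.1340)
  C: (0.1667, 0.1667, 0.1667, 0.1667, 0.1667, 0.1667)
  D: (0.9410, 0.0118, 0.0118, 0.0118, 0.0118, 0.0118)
C > B > A > D

Key insight: Entropy is maximized by uniform distributions and minimized by concentrated distributions.

Entropies:
  H(A) = 1.6644 bits
  H(B) = 2.4706 bits
  H(C) = 2.5850 bits
  H(D) = 0.4605 bits

Ranking: C > B > A > D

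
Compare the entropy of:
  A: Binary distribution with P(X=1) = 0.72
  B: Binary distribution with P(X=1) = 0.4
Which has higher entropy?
B

For binary distributions, entropy is maximized at p=0.5 and decreases as p moves toward 0 or 1.

H(A) = H(0.72) = 0.8555 bits
H(B) = H(0.4) = 0.9710 bits

Distribution B (p=0.4) is closer to uniform (p=0.5), so it has higher entropy.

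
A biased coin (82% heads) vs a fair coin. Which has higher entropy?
Fair coin

The fair coin is uniform (p=0.5), maximizing binary entropy at 1 bit. The biased coin has H(0.82) ≈ 0.680 bits — its outcome is more predictable, so its entropy is lower.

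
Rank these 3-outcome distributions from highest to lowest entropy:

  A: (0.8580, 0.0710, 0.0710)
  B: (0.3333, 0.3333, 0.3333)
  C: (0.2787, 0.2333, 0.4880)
B > C > A

Key insight: Entropy is maximized by uniform distributions and minimized by concentrated distributions.

- Uniform distributions have maximum entropy log₂(3) = 1.5850 bits
- The more "peaked" or concentrated a distribution, the lower its entropy

Entropies:
  H(A) = 0.7315 bits
  H(B) = 1.5850 bits
  H(C) = 1.5086 bits

Ranking: B > C > A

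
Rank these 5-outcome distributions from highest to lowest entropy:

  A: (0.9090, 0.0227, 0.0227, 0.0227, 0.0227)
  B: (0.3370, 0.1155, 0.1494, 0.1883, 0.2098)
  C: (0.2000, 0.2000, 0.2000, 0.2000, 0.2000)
C > B > A

Key insight: Entropy is maximized by uniform distributions and minimized by concentrated distributions.

- Uniform distributions have maximum entropy log₂(5) = 2.3219 bits
- The more "peaked" or concentrated a distribution, the lower its entropy

Entropies:
  H(A) = 0.6218 bits
  H(B) = 2.2246 bits
  H(C) = 2.3219 bits

Ranking: C > B > A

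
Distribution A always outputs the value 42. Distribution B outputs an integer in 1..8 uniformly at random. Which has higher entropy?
B

A is deterministic, so H(A) = 0. B is uniform over 8 outcomes, so H(B) = log₂(8) = 3.000 bits. Any distribution with genuine randomness has higher entropy than a deterministic one.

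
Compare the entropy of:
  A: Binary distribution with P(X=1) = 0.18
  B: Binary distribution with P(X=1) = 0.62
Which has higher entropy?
B

For binary distributions, entropy is maximized at p=0.5 and decreases as p moves toward 0 or 1.

H(A) = H(0.18) = 0.6801 bits
H(B) = H(0.62) = 0.9580 bits

Distribution B (p=0.62) is closer to uniform (p=0.5), so it has higher entropy.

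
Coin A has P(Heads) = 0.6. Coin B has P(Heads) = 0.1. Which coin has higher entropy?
A

For binary distributions, entropy is maximized at p=0.5 and decreases as p moves toward 0 or 1.

H(A) = H(0.6) = 0.9710 bits
H(B) = H(0.1) = 0.4690 bits

Distribution A (p=0.6) is closer to uniform (p=0.5), so it has higher entropy.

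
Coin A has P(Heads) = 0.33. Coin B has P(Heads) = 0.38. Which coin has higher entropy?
B

For binary distributions, entropy is maximized at p=0.5 and decreases as p moves toward 0 or 1.

H(A) = H(0.33) = 0.9149 bits
H(B) = H(0.38) = 0.9580 bits

Distribution B (p=0.38) is closer to uniform (p=0.5), so it has higher entropy.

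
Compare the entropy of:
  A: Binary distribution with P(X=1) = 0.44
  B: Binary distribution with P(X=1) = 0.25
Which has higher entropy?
A

For binary distributions, entropy is maximized at p=0.5 and decreases as p moves toward 0 or 1.

H(A) = H(0.44) = 0.9896 bits
H(B) = H(0.25) = 0.8113 bits

Distribution A (p=0.44) is closer to uniform (p=0.5), so it has higher entropy.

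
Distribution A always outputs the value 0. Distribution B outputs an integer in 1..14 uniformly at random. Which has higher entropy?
B

A is deterministic, so H(A) = 0. B is uniform over 14 outcomes, so H(B) = log₂(14) = 3.807 bits. Any distribution with genuine randomness has higher entropy than a deterministic one.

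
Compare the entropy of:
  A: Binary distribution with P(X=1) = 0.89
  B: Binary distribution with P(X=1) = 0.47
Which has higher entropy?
B

For binary distributions, entropy is maximized at p=0.5 and decreases as p moves toward 0 or 1.

H(A) = H(0.89) = 0.4999 bits
H(B) = H(0.47) = 0.9974 bits

Distribution B (p=0.47) is closer to uniform (p=0.5), so it has higher entropy.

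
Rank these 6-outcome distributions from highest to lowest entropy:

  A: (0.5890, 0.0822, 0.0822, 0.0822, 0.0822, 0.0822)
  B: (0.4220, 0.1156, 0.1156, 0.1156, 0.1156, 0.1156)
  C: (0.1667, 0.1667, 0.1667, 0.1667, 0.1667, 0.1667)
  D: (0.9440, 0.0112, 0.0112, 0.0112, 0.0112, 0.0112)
C > B > A > D

Key insight: Entropy is maximized by uniform distributions and minimized by concentrated distributions.

Entropies:
  H(A) = 1.9313 bits
  H(B) = 2.3244 bits
  H(C) = 2.5850 bits
  H(D) = 0.4414 bits

Ranking: C > B > A > D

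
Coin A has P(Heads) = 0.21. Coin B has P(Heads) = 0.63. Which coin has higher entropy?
B

For binary distributions, entropy is maximized at p=0.5 and decreases as p moves toward 0 or 1.

H(A) = H(0.21) = 0.7415 bits
H(B) = H(0.63) = 0.9507 bits

Distribution B (p=0.63) is closer to uniform (p=0.5), so it has higher entropy.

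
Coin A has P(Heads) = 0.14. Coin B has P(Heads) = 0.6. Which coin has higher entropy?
B

For binary distributions, entropy is maximized at p=0.5 and decreases as p moves toward 0 or 1.

H(A) = H(0.14) = 0.5842 bits
H(B) = H(0.6) = 0.9710 bits

Distribution B (p=0.6) is closer to uniform (p=0.5), so it has higher entropy.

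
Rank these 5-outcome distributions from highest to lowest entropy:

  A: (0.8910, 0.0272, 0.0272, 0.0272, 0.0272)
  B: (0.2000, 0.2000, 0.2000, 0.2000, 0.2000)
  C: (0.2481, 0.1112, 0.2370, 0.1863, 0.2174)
B > C > A

Key insight: Entropy is maximized by uniform distributions and minimized by concentrated distributions.

- Uniform distributions have maximum entropy log₂(5) = 2.3219 bits
- The more "peaked" or concentrated a distribution, the lower its entropy

Entropies:
  H(A) = 0.7149 bits
  H(B) = 2.3219 bits
  H(C) = 2.2738 bits

Ranking: B > C > A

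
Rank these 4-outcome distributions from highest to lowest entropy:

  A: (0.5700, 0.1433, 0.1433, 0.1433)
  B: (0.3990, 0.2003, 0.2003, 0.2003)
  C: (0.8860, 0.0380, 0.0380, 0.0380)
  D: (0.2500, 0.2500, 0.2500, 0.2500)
D > B > A > C

Key insight: Entropy is maximized by uniform distributions and minimized by concentrated distributions.

Entropies:
  H(A) = 1.6673 bits
  H(B) = 1.9229 bits
  H(C) = 0.6926 bits
  H(D) = 2.0000 bits

Ranking: D > B > A > C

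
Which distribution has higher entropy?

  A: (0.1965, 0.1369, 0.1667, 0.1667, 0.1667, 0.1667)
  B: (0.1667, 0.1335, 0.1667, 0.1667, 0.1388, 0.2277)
A

Both distributions are close to uniform, making this a harder comparison.

H(A) = 2.5772 bits
H(B) = 2.5618 bits

The distribution closer to uniform has higher entropy.
Answer: A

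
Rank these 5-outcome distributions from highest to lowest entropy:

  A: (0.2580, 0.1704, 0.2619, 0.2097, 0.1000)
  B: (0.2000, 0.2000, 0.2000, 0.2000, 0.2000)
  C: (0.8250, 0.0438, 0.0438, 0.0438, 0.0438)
B > A > C

Key insight: Entropy is maximized by uniform distributions and minimized by concentrated distributions.

- Uniform distributions have maximum entropy log₂(5) = 2.3219 bits
- The more "peaked" or concentrated a distribution, the lower its entropy

Entropies:
  H(A) = 2.2503 bits
  H(B) = 2.3219 bits
  H(C) = 1.0190 bits

Ranking: B > A > C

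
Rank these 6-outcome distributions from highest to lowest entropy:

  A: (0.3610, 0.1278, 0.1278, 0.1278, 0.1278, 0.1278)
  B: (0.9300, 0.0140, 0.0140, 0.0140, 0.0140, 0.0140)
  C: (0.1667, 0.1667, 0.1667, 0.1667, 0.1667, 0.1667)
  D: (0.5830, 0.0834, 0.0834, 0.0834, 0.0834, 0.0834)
C > A > D > B

Key insight: Entropy is maximized by uniform distributions and minimized by concentrated distributions.

Entropies:
  H(A) = 2.4272 bits
  H(B) = 0.5285 bits
  H(C) = 2.5850 bits
  H(D) = 1.9483 bits

Ranking: C > A > D > B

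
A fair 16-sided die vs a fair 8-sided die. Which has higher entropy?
16-sided die

Both are uniform distributions; for uniform over n outcomes, H = log₂(n). H(16-sided) = log₂(16) = 4.000 bits and H(8-sided) = log₂(8) = 3.000 bits. More outcomes in a uniform distribution means higher entropy.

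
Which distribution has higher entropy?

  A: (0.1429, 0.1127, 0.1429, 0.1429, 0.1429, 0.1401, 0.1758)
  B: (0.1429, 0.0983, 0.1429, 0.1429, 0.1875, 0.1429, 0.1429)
A

Both distributions are close to uniform, making this a harder comparison.

H(A) = 2.7972 bits
H(B) = 2.7869 bits

The distribution closer to uniform has higher entropy.
Answer: A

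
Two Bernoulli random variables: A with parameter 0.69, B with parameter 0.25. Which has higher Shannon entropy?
A

For binary distributions, entropy is maximized at p=0.5 and decreases as p moves toward 0 or 1.

H(A) = H(0.69) = 0.8932 bits
H(B) = H(0.25) = 0.8113 bits

Distribution A (p=0.69) is closer to uniform (p=0.5), so it has higher entropy.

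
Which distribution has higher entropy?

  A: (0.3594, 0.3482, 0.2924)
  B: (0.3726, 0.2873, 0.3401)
A

Both distributions are close to uniform, making this a harder comparison.

H(A) = 1.5793 bits
H(B) = 1.5768 bits

The distribution closer to uniform has higher entropy.
Answer: A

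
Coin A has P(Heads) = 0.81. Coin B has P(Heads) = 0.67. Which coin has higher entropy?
B

For binary distributions, entropy is maximized at p=0.5 and decreases as p moves toward 0 or 1.

H(A) = H(0.81) = 0.7015 bits
H(B) = H(0.67) = 0.9149 bits

Distribution B (p=0.67) is closer to uniform (p=0.5), so it has higher entropy.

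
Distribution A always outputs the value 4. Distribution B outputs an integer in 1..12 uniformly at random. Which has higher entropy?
B

A is deterministic, so H(A) = 0. B is uniform over 12 outcomes, so H(B) = log₂(12) = 3.585 bits. Any distribution with genuine randomness has higher entropy than a deterministic one.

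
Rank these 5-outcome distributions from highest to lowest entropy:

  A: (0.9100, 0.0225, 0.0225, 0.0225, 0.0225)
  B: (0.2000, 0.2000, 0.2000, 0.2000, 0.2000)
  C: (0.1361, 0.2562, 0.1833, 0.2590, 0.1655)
B > C > A

Key insight: Entropy is maximized by uniform distributions and minimized by concentrated distributions.

- Uniform distributions have maximum entropy log₂(5) = 2.3219 bits
- The more "peaked" or concentrated a distribution, the lower its entropy

Entropies:
  H(A) = 0.6165 bits
  H(B) = 2.3219 bits
  H(C) = 2.2778 bits

Ranking: B > C > A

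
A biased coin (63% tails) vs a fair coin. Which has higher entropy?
Fair coin

The fair coin is uniform (p=0.5), maximizing binary entropy at 1 bit. The biased coin has H(0.63) ≈ 0.951 bits — its outcome is more predictable, so its entropy is lower.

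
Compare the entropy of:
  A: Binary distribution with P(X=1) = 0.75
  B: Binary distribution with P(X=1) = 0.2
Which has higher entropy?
A

For binary distributions, entropy is maximized at p=0.5 and decreases as p moves toward 0 or 1.

H(A) = H(0.75) = 0.8113 bits
H(B) = H(0.2) = 0.7219 bits

Distribution A (p=0.75) is closer to uniform (p=0.5), so it has higher entropy.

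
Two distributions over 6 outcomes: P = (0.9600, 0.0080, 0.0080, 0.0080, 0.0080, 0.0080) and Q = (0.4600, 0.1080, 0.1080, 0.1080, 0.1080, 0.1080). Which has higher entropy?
Q

P is highly concentrated on one outcome (96%), making it nearly deterministic. Q spreads its mass more evenly (max 46%). The more spread-out distribution has higher entropy: H(P) ≈ 0.335 bits, H(Q) ≈ 2.249 bits.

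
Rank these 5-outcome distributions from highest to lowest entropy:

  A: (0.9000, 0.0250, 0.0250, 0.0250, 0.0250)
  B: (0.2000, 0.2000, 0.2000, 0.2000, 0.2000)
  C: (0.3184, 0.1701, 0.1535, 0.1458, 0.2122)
B > C > A

Key insight: Entropy is maximized by uniform distributions and minimized by concentrated distributions.

- Uniform distributions have maximum entropy log₂(5) = 2.3219 bits
- The more "peaked" or concentrated a distribution, the lower its entropy

Entropies:
  H(A) = 0.6690 bits
  H(B) = 2.3219 bits
  H(C) = 2.2550 bits

Ranking: B > C > A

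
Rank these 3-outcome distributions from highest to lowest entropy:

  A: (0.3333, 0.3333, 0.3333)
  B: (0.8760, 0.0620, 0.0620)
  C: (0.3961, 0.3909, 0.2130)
A > C > B

Key insight: Entropy is maximized by uniform distributions and minimized by concentrated distributions.

- Uniform distributions have maximum entropy log₂(3) = 1.5850 bits
- The more "peaked" or concentrated a distribution, the lower its entropy

Entropies:
  H(A) = 1.5850 bits
  H(B) = 0.6648 bits
  H(C) = 1.5341 bits

Ranking: A > C > B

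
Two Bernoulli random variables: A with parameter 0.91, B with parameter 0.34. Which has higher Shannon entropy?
B

For binary distributions, entropy is maximized at p=0.5 and decreases as p moves toward 0 or 1.

H(A) = H(0.91) = 0.4365 bits
H(B) = H(0.34) = 0.9248 bits

Distribution B (p=0.34) is closer to uniform (p=0.5), so it has higher entropy.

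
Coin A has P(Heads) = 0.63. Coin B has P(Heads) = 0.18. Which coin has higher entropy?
A

For binary distributions, entropy is maximized at p=0.5 and decreases as p moves toward 0 or 1.

H(A) = H(0.63) = 0.9507 bits
H(B) = H(0.18) = 0.6801 bits

Distribution A (p=0.63) is closer to uniform (p=0.5), so it has higher entropy.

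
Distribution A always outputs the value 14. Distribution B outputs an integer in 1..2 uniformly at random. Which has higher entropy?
B

A is deterministic, so H(A) = 0. B is uniform over 2 outcomes, so H(B) = log₂(2) = 1.000 bits. Any distribution with genuine randomness has higher entropy than a deterministic one.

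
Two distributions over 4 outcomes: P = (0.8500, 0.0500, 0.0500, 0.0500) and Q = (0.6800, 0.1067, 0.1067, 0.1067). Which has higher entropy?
Q

P is highly concentrated on one outcome (85%), making it nearly deterministic. Q spreads its mass more evenly (max 68%). The more spread-out distribution has higher entropy: H(P) ≈ 0.848 bits, H(Q) ≈ 1.412 bits.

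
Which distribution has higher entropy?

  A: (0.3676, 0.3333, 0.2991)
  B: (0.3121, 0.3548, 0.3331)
B

Both distributions are close to uniform, making this a harder comparison.

H(A) = 1.5799 bits
H(B) = 1.5830 bits

The distribution closer to uniform has higher entropy.
Answer: B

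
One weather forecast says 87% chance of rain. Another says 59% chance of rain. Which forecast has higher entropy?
59% forecast

Treat each forecast as a Bernoulli distribution. Binary entropy is maximized at p=0.5 and falls off symmetrically toward 0 or 1. The 59% forecast is closer to 50%, so it is more uncertain. H(87%) ≈ 0.557 bits, H(59%) ≈ 0.977 bits.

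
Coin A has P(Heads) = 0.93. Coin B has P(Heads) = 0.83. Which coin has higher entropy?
B

For binary distributions, entropy is maximized at p=0.5 and decreases as p moves toward 0 or 1.

H(A) = H(0.93) = 0.3659 bits
H(B) = H(0.83) = 0.6577 bits

Distribution B (p=0.83) is closer to uniform (p=0.5), so it has higher entropy.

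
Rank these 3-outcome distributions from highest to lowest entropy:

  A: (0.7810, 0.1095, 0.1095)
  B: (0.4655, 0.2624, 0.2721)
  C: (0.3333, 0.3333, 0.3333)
C > B > A

Key insight: Entropy is maximized by uniform distributions and minimized by concentrated distributions.

- Uniform distributions have maximum entropy log₂(3) = 1.5850 bits
- The more "peaked" or concentrated a distribution, the lower its entropy

Entropies:
  H(A) = 0.9773 bits
  H(B) = 1.5310 bits
  H(C) = 1.5850 bits

Ranking: C > B > A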